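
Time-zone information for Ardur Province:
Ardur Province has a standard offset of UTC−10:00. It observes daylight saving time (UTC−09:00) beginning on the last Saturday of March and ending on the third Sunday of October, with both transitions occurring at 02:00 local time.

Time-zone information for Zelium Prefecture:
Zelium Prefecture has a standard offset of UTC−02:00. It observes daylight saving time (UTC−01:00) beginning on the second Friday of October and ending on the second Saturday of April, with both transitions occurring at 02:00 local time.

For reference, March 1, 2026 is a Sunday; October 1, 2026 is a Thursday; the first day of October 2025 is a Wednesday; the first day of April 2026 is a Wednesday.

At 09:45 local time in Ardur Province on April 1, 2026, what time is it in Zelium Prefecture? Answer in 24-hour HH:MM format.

1 March 2026 is a Sunday, so Saturdays fall on 7, 14, 21, 28; the last is March 28.
1 October 2026 is a Thursday, so the first Sunday is October 4 and the third is October 18.
April 1, 2026 lies within the daylight-saving period (28 March – 18 October), so Ardur Province is on daylight time, UTC−09:00.
09:45 Ardur Province + 9h = 18:45 UTC.
1 October 2025 is a Wednesday, so the first Friday is October 3 and the second is October 10.
1 April 2026 is a Wednesday, so the first Saturday is April 4 and the second is April 11.
At the standard offset (UTC−02:00), 18:45 UTC − 2h = 16:45 Zelium Prefecture standard time.
The standard-time date in Zelium Prefecture, April 1, 2026, falls between 10 October 2025 and 11 April 2026, so daylight saving is in effect and Zelium Prefecture is at UTC−01:00.
18:45 UTC − 1h = 17:45 Zelium Prefecture.

17:45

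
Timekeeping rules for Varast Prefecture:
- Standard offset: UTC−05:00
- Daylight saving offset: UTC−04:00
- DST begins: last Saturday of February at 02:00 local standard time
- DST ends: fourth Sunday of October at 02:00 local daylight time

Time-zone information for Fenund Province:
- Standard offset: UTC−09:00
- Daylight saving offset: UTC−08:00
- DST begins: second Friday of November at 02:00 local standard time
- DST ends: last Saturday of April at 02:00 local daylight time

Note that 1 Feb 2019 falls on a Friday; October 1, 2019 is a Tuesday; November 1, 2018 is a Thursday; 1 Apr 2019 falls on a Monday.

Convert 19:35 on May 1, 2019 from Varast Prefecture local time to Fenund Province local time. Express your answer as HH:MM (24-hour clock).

1 February 2019 is a Friday, so Saturdays fall on 2, 9, 16, 23; the last is February 23.
1 October 2019 is a Tuesday, so the first Sunday is October 6 and the fourth is October 27.
May 1, 2019 lies within the daylight-saving period (23 February – 27 October), so Varast Prefecture is on daylight time, UTC−04:00.
19:35 Varast Prefecture + 4h = 23:35 UTC.
1 November 2018 is a Thursday, so the first Friday is November 2 and the second is November 9.
1 April 2019 is a Monday, so Saturdays fall on 6, 13, 20, 27; the last is April 27.
At the standard offset (UTC−09:00), 23:35 UTC − 9h = 14:35 Fenund Province standard time.
The standard-time date in Fenund Province, May 1, 2019, is outside the daylight-saving period (9 November 2018 – 27 April 2019), so Fenund Province is on standard time, UTC−09:00.
23:35 UTC − 9h = 14:35 Fenund Province.

14:35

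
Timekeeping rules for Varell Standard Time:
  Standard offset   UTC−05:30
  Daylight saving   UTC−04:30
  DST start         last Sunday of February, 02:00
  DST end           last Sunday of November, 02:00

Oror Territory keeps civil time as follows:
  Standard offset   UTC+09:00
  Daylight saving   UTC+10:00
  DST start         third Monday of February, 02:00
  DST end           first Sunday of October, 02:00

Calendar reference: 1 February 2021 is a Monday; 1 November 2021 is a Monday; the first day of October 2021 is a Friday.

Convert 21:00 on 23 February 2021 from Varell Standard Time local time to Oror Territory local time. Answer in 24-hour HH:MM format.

1 February 2021 is a Monday, so Sundays fall on 7, 14, 21, 28; the last is February 28.
1 November 2021 is a Monday, so Sundays fall on 7, 14, 21, 28; the last is November 28.
23 February 2021 does not fall between 28 February and 28 November, so daylight saving is not in effect and Varell Standard Time is at UTC−05:30.
21:00 Varell Standard Time + 5h30m = 02:30 UTC (rolling into the next day, 24 February 2021).
1 February 2021 is a Monday, so the first Monday is February 1 and the third is February 15.
1 October 2021 is a Friday, so the first Sunday is October 3.
At the standard offset (UTC+09:00), 02:30 UTC + 9h = 11:30 Oror Territory standard time.
The standard-time date in Oror Territory, 24 February 2021, lies within the daylight-saving period (15 February – 3 October), so Oror Territory is on daylight time, UTC+10:00.
02:30 UTC + 10h = 12:30 Oror Territory.

12:30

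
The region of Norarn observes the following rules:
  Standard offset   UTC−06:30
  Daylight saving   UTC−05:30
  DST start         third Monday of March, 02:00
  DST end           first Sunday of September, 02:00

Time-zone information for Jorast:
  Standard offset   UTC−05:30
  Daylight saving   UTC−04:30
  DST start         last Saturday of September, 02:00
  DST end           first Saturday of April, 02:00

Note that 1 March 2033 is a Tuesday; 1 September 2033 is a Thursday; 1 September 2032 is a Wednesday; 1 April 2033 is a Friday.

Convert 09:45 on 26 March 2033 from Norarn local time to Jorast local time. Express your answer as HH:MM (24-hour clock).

10:45

1 March 2033 is a Tuesday, so the first Monday is March 7 and the third is March 21.
1 September 2033 is a Thursday, so the first Sunday is September 4.
Daylight saving runs 21 March – 4 September; 26 March 2033 is inside that window, so Norarn is at UTC−05:30.
09:45 Norarn + 5h30m = 15:15 UTC.
1 September 2032 is a Wednesday, so Saturdays fall on 4, 11, 18, 25; the last is September 25.
1 April 2033 is a Friday, so the first Saturday is April 2.
At the standard offset (UTC−05:30), 15:15 UTC − 5h30m = 09:45 Jorast standard time.
Daylight saving runs 25 September 2032 – 2 April 2033; the standard-time date in Jorast, 26 March 2033, is inside that window, so Jorast is at UTC−04:30.
15:15 UTC − 4h30m = 10:45 Jorast.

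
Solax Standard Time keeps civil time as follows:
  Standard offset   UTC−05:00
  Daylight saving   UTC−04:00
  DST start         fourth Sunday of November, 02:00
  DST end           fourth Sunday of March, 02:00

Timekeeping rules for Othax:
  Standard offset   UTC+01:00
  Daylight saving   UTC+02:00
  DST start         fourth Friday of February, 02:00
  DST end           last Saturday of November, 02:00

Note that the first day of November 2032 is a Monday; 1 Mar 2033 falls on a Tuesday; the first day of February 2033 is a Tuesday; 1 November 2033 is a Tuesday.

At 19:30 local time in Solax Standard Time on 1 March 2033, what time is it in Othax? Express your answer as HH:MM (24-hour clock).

1 November 2032 is a Monday, so the first Sunday is November 7 and the fourth is November 28.
1 March 2033 is a Tuesday, so the first Sunday is March 6 and the fourth is March 27.
1 March 2033 lies within the daylight-saving period (28 November 2032 – 27 March 2033), so Solax Standard Time is on daylight time, UTC−04:00.
19:30 Solax Standard Time + 4h = 23:30 UTC.
1 February 2033 is a Tuesday, so the first Friday is February 4 and the fourth is February 25.
1 November 2033 is a Tuesday, so Saturdays fall on 5, 12, 19, 26; the last is November 26.
At the standard offset (UTC+01:00), 23:30 UTC + 1h = 00:30 Othax standard time (rolling into the next day, 2 March 2033).
Daylight saving runs 25 February – 26 November; the standard-time date in Othax, 2 March 2033, is inside that window, so Othax is at UTC+02:00.
23:30 UTC + 2h = 01:30 Othax (rolling into the next day, 2 March 2033).

01:30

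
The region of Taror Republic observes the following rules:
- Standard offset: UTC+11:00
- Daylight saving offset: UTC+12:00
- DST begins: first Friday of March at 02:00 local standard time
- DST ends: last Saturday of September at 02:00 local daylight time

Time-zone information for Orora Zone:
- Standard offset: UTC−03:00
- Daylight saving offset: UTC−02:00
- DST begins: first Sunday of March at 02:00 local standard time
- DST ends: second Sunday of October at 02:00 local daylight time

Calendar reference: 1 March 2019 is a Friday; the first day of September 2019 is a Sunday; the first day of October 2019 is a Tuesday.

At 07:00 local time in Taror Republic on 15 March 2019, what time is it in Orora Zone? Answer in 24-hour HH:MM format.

17:00

1 March 2019 is a Friday, so the first Friday is March 1.
1 September 2019 is a Sunday, so Saturdays fall on 7, 14, 21, 28; the last is September 28.
Daylight saving runs 1 March – 28 September; 15 March 2019 is inside that window, so Taror Republic is at UTC+12:00.
07:00 Taror Republic − 12h = 19:00 UTC (rolling into the previous day, 14 March 2019).
1 March 2019 is a Friday, so the first Sunday is March 3.
1 October 2019 is a Tuesday, so the first Sunday is October 6 and the second is October 13.
At the standard offset (UTC−03:00), 19:00 UTC − 3h = 16:00 Orora Zone standard time.
The standard-time date in Orora Zone, 14 March 2019, falls between 3 March and 13 October, so daylight saving is in effect and Orora Zone is at UTC−02:00.
19:00 UTC − 2h = 17:00 Orora Zone.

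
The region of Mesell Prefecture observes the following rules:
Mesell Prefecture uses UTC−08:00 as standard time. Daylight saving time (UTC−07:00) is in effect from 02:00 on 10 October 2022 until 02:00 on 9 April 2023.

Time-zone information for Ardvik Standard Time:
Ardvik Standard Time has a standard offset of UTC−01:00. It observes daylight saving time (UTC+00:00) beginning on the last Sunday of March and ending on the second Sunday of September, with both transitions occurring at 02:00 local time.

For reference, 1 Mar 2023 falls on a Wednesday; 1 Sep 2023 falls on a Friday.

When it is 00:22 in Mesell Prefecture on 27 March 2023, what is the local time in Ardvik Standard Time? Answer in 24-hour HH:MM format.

27 March 2023 falls between 10 October 2022 and 9 April 2023, so daylight saving is in effect and Mesell Prefecture is at UTC−07:00.
00:22 Mesell Prefecture + 7h = 07:22 UTC.
1 March 2023 is a Wednesday, so Sundays fall on 5, 12, 19, 26; the last is March 26.
1 September 2023 is a Friday, so the first Sunday is September 3 and the second is September 10.
At the standard offset (UTC−01:00), 07:22 UTC − 1h = 06:22 Ardvik Standard Time standard time.
The standard-time date in Ardvik Standard Time, 27 March 2023, falls between 26 March and 10 September, so daylight saving is in effect and Ardvik Standard Time is at UTC+00:00.
07:22 UTC + 0h = 07:22 Ardvik Standard Time.

07:22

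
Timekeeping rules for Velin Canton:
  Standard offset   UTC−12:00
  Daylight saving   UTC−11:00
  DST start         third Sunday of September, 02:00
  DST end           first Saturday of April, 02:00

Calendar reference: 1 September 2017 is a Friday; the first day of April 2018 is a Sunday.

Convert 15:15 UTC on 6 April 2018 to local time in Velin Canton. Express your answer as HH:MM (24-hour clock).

1 September 2017 is a Friday, so the first Sunday is September 3 and the third is September 17.
1 April 2018 is a Sunday, so the first Saturday is April 7.
At the standard offset (UTC−12:00), 15:15 UTC − 12h = 03:15 Velin Canton standard time.
Daylight saving runs 17 September 2017 – 7 April 2018; the standard-time date in Velin Canton, 6 April 2018, is inside that window, so Velin Canton is at UTC−11:00.
15:15 UTC − 11h = 04:15 local.

04:15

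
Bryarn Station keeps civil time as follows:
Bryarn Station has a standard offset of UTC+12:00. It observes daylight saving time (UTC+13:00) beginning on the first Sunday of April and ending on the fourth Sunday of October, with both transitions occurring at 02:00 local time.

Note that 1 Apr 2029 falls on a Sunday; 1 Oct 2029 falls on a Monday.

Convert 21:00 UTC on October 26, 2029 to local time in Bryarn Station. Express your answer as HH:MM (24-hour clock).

10:00

1 April 2029 is a Sunday, so the first Sunday is April 1.
1 October 2029 is a Monday, so the first Sunday is October 7 and the fourth is October 28.
At the standard offset (UTC+12:00), 21:00 UTC + 12h = 09:00 Bryarn Station standard time (rolling into the next day, 27 October 2029).
Daylight saving runs 1 April – 28 October; the standard-time date in Bryarn Station, October 27, 2029, is inside that window, so Bryarn Station is at UTC+13:00.
21:00 UTC + 13h = 10:00 local (rolling into the next day, 27 October 2029).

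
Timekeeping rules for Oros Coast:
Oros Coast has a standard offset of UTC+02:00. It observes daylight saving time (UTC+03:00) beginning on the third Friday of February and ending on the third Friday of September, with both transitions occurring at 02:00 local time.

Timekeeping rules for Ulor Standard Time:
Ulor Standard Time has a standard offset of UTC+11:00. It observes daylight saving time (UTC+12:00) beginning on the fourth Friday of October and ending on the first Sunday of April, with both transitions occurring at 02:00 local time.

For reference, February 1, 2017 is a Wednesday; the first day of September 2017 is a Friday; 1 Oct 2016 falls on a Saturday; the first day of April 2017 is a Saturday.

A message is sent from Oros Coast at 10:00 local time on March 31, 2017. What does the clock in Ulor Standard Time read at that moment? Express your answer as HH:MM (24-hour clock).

19:00

1 February 2017 is a Wednesday, so the first Friday is February 3 and the third is February 17.
1 September 2017 is a Friday, so the first Friday is September 1 and the third is September 15.
Daylight saving runs 17 February – 15 September; March 31, 2017 is inside that window, so Oros Coast is at UTC+03:00.
10:00 Oros Coast − 3h = 07:00 UTC.
1 October 2016 is a Saturday, so the first Friday is October 7 and the fourth is October 28.
1 April 2017 is a Saturday, so the first Sunday is April 2.
At the standard offset (UTC+11:00), 07:00 UTC + 11h = 18:00 Ulor Standard Time standard time.
The standard-time date in Ulor Standard Time, March 31, 2017, lies within the daylight-saving period (28 October 2016 – 2 April 2017), so Ulor Standard Time is on daylight time, UTC+12:00.
07:00 UTC + 12h = 19:00 Ulor Standard Time.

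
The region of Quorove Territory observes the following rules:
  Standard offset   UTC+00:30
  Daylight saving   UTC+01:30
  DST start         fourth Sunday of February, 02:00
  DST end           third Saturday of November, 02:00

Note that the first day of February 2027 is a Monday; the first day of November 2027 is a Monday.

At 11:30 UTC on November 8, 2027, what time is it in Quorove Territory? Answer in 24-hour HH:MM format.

13:00

1 February 2027 is a Monday, so the first Sunday is February 7 and the fourth is February 28.
1 November 2027 is a Monday, so the first Saturday is November 6 and the third is November 20.
At the standard offset (UTC+00:30), 11:30 UTC + 0h30m = 12:00 Quorove Territory standard time.
The standard-time date in Quorove Territory, November 8, 2027, lies within the daylight-saving period (28 February – 20 November), so Quorove Territory is on daylight time, UTC+01:30.
11:30 UTC + 1h30m = 13:00 local.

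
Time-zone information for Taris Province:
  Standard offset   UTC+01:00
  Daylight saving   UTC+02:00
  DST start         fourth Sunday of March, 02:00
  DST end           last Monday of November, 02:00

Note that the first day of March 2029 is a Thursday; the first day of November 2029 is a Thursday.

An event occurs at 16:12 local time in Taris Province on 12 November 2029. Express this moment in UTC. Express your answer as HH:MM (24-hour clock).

14:12

1 March 2029 is a Thursday, so the first Sunday is March 4 and the fourth is March 25.
1 November 2029 is a Thursday, so Mondays fall on 5, 12, 19, 26; the last is November 26.
12 November 2029 lies within the daylight-saving period (25 March – 26 November), so Taris Province is on daylight time, UTC+02:00.
16:12 local − 2h = 14:12 UTC.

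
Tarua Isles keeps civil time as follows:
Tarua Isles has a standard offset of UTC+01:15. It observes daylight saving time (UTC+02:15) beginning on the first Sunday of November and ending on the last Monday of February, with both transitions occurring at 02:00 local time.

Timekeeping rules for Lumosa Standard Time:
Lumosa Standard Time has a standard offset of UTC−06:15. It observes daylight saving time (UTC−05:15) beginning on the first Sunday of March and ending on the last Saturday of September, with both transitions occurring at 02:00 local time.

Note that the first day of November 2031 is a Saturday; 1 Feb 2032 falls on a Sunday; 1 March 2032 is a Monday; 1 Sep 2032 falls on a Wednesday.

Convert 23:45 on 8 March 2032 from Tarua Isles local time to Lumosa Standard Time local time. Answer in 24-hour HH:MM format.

17:15

1 November 2031 is a Saturday, so the first Sunday is November 2.
1 February 2032 is a Sunday, so Mondays fall on 2, 9, 16, 23; the last is February 23.
8 March 2032 is outside the daylight-saving period (2 November 2031 – 23 February 2032), so Tarua Isles is on standard time, UTC+01:15.
23:45 Tarua Isles − 1h15m = 22:30 UTC.
1 March 2032 is a Monday, so the first Sunday is March 7.
1 September 2032 is a Wednesday, so Saturdays fall on 4, 11, 18, 25; the last is September 25.
At the standard offset (UTC−06:15), 22:30 UTC − 6h15m = 16:15 Lumosa Standard Time standard time.
Daylight saving runs 7 March – 25 September; the standard-time date in Lumosa Standard Time, 8 March 2032, is inside that window, so Lumosa Standard Time is at UTC−05:15.
22:30 UTC − 5h15m = 17:15 Lumosa Standard Time.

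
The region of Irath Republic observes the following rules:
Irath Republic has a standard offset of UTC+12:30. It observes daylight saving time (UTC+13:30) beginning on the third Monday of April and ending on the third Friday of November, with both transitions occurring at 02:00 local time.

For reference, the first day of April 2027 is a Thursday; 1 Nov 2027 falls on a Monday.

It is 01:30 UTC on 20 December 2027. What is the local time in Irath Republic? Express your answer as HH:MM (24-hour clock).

1 April 2027 is a Thursday, so the first Monday is April 5 and the third is April 19.
1 November 2027 is a Monday, so the first Friday is November 5 and the third is November 19.
At the standard offset (UTC+12:30), 01:30 UTC + 12h30m = 14:00 Irath Republic standard time.
The standard-time date in Irath Republic, 20 December 2027, does not fall between 19 April and 19 November, so daylight saving is not in effect and Irath Republic is at UTC+12:30.
01:30 UTC + 12h30m = 14:00 local.

14:00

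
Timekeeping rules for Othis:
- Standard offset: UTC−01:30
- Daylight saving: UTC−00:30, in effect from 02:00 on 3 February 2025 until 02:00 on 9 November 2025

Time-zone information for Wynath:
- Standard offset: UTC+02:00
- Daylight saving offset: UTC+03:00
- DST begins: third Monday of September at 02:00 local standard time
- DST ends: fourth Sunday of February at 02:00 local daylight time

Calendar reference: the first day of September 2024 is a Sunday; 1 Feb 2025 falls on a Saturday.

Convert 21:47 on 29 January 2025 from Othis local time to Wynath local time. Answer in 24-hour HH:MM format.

02:17

Daylight saving runs 3 February – 9 November; 29 January 2025 is outside that window, so Othis is on standard time at UTC−01:30.
21:47 Othis + 1h30m = 23:17 UTC.
1 September 2024 is a Sunday, so the first Monday is September 2 and the third is September 16.
1 February 2025 is a Saturday, so the first Sunday is February 2 and the fourth is February 23.
At the standard offset (UTC+02:00), 23:17 UTC + 2h = 01:17 Wynath standard time (rolling into the next day, 30 January 2025).
Daylight saving runs 16 September 2024 – 23 February 2025; the standard-time date in Wynath, 30 January 2025, is inside that window, so Wynath is at UTC+03:00.
23:17 UTC + 3h = 02:17 Wynath (rolling into the next day, 30 January 2025).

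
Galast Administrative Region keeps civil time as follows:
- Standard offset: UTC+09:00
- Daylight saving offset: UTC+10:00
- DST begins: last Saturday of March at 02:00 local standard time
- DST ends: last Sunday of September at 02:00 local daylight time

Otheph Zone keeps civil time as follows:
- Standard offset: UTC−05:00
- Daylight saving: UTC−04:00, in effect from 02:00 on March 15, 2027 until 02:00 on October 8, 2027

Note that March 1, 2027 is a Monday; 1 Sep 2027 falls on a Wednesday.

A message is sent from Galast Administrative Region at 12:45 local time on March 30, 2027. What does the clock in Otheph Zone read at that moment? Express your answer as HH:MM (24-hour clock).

22:45

1 March 2027 is a Monday, so Saturdays fall on 6, 13, 20, 27; the last is March 27.
1 September 2027 is a Wednesday, so Sundays fall on 5, 12, 19, 26; the last is September 26.
March 30, 2027 falls between 27 March and 26 September, so daylight saving is in effect and Galast Administrative Region is at UTC+10:00.
12:45 Galast Administrative Region − 10h = 02:45 UTC.
At the standard offset (UTC−05:00), 02:45 UTC − 5h = 21:45 Otheph Zone standard time (rolling into the previous day, 29 March 2027).
Daylight saving runs 15 March – 8 October; the standard-time date in Otheph Zone, March 29, 2027, is inside that window, so Otheph Zone is at UTC−04:00.
02:45 UTC − 4h = 22:45 Otheph Zone (rolling into the previous day, 29 March 2027).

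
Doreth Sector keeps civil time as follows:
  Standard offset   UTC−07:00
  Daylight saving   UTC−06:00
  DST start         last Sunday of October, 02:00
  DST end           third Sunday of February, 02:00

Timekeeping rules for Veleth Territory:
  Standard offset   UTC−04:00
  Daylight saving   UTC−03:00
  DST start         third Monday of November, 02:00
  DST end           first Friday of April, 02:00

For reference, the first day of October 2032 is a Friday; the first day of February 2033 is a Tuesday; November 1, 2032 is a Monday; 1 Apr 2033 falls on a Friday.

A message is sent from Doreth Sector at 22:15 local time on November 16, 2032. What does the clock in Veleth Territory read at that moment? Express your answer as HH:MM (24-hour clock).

1 October 2032 is a Friday, so Sundays fall on 3, 10, 17, 24, 31; the last is October 31.
1 February 2033 is a Tuesday, so the first Sunday is February 6 and the third is February 20.
November 16, 2032 falls between 31 October 2032 and 20 February 2033, so daylight saving is in effect and Doreth Sector is at UTC−06:00.
22:15 Doreth Sector + 6h = 04:15 UTC (rolling into the next day, 17 November 2032).
1 November 2032 is a Monday, so the first Monday is November 1 and the third is November 15.
1 April 2033 is a Friday, so the first Friday is April 1.
At the standard offset (UTC−04:00), 04:15 UTC − 4h = 00:15 Veleth Territory standard time.
The standard-time date in Veleth Territory, November 17, 2032, lies within the daylight-saving period (15 November 2032 – 1 April 2033), so Veleth Territory is on daylight time, UTC−03:00.
04:15 UTC − 3h = 01:15 Veleth Territory.

01:15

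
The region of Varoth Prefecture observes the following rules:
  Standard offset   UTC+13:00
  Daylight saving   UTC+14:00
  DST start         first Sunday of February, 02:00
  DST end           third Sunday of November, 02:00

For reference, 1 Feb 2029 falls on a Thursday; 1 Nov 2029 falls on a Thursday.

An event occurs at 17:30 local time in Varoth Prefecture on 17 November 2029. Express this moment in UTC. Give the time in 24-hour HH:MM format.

1 February 2029 is a Thursday, so the first Sunday is February 4.
1 November 2029 is a Thursday, so the first Sunday is November 4 and the third is November 18.
17 November 2029 falls between 4 February and 18 November, so daylight saving is in effect and Varoth Prefecture is at UTC+14:00.
17:30 local − 14h = 03:30 UTC.

03:30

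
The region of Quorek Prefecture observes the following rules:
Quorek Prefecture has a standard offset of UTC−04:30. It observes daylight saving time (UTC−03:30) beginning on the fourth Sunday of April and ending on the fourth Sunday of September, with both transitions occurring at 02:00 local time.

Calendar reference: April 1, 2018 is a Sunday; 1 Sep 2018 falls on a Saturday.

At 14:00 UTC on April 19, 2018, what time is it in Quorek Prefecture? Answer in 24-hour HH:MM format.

09:30

1 April 2018 is a Sunday, so the first Sunday is April 1 and the fourth is April 22.
1 September 2018 is a Saturday, so the first Sunday is September 2 and the fourth is September 23.
At the standard offset (UTC−04:30), 14:00 UTC − 4h30m = 09:30 Quorek Prefecture standard time.
Daylight saving runs 22 April – 23 September; the standard-time date in Quorek Prefecture, April 19, 2018, is outside that window, so Quorek Prefecture is on standard time at UTC−04:30.
14:00 UTC − 4h30m = 09:30 local.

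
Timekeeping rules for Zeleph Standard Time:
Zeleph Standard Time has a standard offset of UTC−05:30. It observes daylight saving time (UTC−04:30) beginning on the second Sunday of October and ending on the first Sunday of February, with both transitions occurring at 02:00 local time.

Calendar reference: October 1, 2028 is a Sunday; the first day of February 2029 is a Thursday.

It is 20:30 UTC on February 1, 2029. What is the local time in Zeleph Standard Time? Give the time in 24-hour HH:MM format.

16:00

1 October 2028 is a Sunday, so the first Sunday is October 1 and the second is October 8.
1 February 2029 is a Thursday, so the first Sunday is February 4.
At the standard offset (UTC−05:30), 20:30 UTC − 5h30m = 15:00 Zeleph Standard Time standard time.
Daylight saving runs 8 October 2028 – 4 February 2029; the standard-time date in Zeleph Standard Time, February 1, 2029, is inside that window, so Zeleph Standard Time is at UTC−04:30.
20:30 UTC − 4h30m = 16:00 local.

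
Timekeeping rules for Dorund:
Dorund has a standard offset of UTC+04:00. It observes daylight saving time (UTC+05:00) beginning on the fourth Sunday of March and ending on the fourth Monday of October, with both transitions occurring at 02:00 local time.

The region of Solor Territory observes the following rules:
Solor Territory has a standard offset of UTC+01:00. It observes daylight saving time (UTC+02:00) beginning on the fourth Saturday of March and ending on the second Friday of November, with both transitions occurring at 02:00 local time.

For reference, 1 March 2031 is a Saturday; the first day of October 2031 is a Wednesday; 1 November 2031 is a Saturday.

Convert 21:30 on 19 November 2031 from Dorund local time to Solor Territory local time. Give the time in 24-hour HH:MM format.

18:30

1 March 2031 is a Saturday, so the first Sunday is March 2 and the fourth is March 23.
1 October 2031 is a Wednesday, so the first Monday is October 6 and the fourth is October 27.
19 November 2031 is outside the daylight-saving period (23 March – 27 October), so Dorund is on standard time, UTC+04:00.
21:30 Dorund − 4h = 17:30 UTC.
1 March 2031 is a Saturday, so the first Saturday is March 1 and the fourth is March 22.
1 November 2031 is a Saturday, so the first Friday is November 7 and the second is November 14.
At the standard offset (UTC+01:00), 17:30 UTC + 1h = 18:30 Solor Territory standard time.
The standard-time date in Solor Territory, 19 November 2031, is outside the daylight-saving period (22 March – 14 November), so Solor Territory is on standard time, UTC+01:00.
17:30 UTC + 1h = 18:30 Solor Territory.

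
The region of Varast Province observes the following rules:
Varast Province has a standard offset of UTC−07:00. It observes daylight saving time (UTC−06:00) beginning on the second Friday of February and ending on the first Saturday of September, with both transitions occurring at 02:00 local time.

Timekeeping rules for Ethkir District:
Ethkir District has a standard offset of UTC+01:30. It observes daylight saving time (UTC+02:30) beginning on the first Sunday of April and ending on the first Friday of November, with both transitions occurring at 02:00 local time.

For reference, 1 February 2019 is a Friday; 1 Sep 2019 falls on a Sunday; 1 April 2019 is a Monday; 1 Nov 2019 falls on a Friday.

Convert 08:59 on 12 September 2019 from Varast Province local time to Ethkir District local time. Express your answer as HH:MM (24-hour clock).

18:29

1 February 2019 is a Friday, so the first Friday is February 1 and the second is February 8.
1 September 2019 is a Sunday, so the first Saturday is September 7.
Daylight saving runs 8 February – 7 September; 12 September 2019 is outside that window, so Varast Province is on standard time at UTC−07:00.
08:59 Varast Province + 7h = 15:59 UTC.
1 April 2019 is a Monday, so the first Sunday is April 7.
1 November 2019 is a Friday, so the first Friday is November 1.
At the standard offset (UTC+01:30), 15:59 UTC + 1h30m = 17:29 Ethkir District standard time.
The standard-time date in Ethkir District, 12 September 2019, falls between 7 April and 1 November, so daylight saving is in effect and Ethkir District is at UTC+02:30.
15:59 UTC + 2h30m = 18:29 Ethkir District.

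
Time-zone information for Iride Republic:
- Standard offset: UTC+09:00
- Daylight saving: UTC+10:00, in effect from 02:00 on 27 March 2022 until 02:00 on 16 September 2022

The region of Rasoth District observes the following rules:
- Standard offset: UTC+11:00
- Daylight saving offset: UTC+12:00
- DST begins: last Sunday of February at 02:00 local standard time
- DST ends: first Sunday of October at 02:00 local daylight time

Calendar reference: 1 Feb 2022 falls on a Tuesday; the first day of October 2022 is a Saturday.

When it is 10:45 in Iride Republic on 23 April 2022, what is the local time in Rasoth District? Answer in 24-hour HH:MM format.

23 April 2022 lies within the daylight-saving period (27 March – 16 September), so Iride Republic is on daylight time, UTC+10:00.
10:45 Iride Republic − 10h = 00:45 UTC.
1 February 2022 is a Tuesday, so Sundays fall on 6, 13, 20, 27; the last is February 27.
1 October 2022 is a Saturday, so the first Sunday is October 2.
At the standard offset (UTC+11:00), 00:45 UTC + 11h = 11:45 Rasoth District standard time.
Daylight saving runs 27 February – 2 October; the standard-time date in Rasoth District, 23 April 2022, is inside that window, so Rasoth District is at UTC+12:00.
00:45 UTC + 12h = 12:45 Rasoth District.

12:45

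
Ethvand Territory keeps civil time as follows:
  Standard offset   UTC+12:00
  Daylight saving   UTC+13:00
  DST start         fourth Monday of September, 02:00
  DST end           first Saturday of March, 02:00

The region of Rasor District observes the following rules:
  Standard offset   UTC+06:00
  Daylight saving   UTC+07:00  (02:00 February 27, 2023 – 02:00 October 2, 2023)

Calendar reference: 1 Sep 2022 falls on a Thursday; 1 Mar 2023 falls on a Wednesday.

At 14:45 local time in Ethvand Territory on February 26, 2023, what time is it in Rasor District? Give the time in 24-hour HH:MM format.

1 September 2022 is a Thursday, so the first Monday is September 5 and the fourth is September 26.
1 March 2023 is a Wednesday, so the first Saturday is March 4.
February 26, 2023 lies within the daylight-saving period (26 September 2022 – 4 March 2023), so Ethvand Territory is on daylight time, UTC+13:00.
14:45 Ethvand Territory − 13h = 01:45 UTC.
At the standard offset (UTC+06:00), 01:45 UTC + 6h = 07:45 Rasor District standard time.
The standard-time date in Rasor District, February 26, 2023, is outside the daylight-saving period (27 February – 2 October), so Rasor District is on standard time, UTC+06:00.
01:45 UTC + 6h = 07:45 Rasor District.

07:45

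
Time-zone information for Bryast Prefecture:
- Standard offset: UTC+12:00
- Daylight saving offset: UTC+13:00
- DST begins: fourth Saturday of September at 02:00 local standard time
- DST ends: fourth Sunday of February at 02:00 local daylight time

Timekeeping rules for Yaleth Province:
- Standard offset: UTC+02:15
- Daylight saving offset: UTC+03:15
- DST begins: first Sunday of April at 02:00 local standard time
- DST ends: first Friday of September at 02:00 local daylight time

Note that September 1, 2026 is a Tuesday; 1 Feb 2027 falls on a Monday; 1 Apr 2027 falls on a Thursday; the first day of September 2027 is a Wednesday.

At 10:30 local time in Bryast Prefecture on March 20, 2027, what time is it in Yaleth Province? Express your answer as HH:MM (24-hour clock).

1 September 2026 is a Tuesday, so the first Saturday is September 5 and the fourth is September 26.
1 February 2027 is a Monday, so the first Sunday is February 7 and the fourth is February 28.
March 20, 2027 is outside the daylight-saving period (26 September 2026 – 28 February 2027), so Bryast Prefecture is on standard time, UTC+12:00.
10:30 Bryast Prefecture − 12h = 22:30 UTC (rolling into the previous day, 19 March 2027).
1 April 2027 is a Thursday, so the first Sunday is April 4.
1 September 2027 is a Wednesday, so the first Friday is September 3.
At the standard offset (UTC+02:15), 22:30 UTC + 2h15m = 00:45 Yaleth Province standard time (rolling into the next day, 20 March 2027).
The standard-time date in Yaleth Province, March 20, 2027, is outside the daylight-saving period (4 April – 3 September), so Yaleth Province is on standard time, UTC+02:15.
22:30 UTC + 2h15m = 00:45 Yaleth Province (rolling into the next day, 20 March 2027).

00:45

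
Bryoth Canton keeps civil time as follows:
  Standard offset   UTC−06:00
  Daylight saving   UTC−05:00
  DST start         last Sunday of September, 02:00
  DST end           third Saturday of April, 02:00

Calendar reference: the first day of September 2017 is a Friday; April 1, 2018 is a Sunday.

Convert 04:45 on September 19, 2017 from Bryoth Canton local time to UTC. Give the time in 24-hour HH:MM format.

1 September 2017 is a Friday, so Sundays fall on 3, 10, 17, 24; the last is September 24.
1 April 2018 is a Sunday, so the first Saturday is April 7 and the third is April 21.
Daylight saving runs 24 September 2017 – 21 April 2018; September 19, 2017 is outside that window, so Bryoth Canton is on standard time at UTC−06:00.
04:45 local + 6h = 10:45 UTC.

10:45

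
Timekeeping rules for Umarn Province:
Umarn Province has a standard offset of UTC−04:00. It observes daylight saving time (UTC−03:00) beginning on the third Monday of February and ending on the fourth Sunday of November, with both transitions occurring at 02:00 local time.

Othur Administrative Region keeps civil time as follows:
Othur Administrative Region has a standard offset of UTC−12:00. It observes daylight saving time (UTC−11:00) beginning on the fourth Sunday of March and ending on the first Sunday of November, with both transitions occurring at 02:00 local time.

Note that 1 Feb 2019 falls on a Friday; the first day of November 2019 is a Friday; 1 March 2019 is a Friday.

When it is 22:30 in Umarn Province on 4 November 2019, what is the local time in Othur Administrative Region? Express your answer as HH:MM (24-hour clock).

13:30

1 February 2019 is a Friday, so the first Monday is February 4 and the third is February 18.
1 November 2019 is a Friday, so the first Sunday is November 3 and the fourth is November 24.
4 November 2019 falls between 18 February and 24 November, so daylight saving is in effect and Umarn Province is at UTC−03:00.
22:30 Umarn Province + 3h = 01:30 UTC (rolling into the next day, 5 November 2019).
1 March 2019 is a Friday, so the first Sunday is March 3 and the fourth is March 24.
1 November 2019 is a Friday, so the first Sunday is November 3.
At the standard offset (UTC−12:00), 01:30 UTC − 12h = 13:30 Othur Administrative Region standard time (rolling into the previous day, 4 November 2019).
The standard-time date in Othur Administrative Region, 4 November 2019, does not fall between 24 March and 3 November, so daylight saving is not in effect and Othur Administrative Region is at UTC−12:00.
01:30 UTC − 12h = 13:30 Othur Administrative Region (rolling into the previous day, 4 November 2019).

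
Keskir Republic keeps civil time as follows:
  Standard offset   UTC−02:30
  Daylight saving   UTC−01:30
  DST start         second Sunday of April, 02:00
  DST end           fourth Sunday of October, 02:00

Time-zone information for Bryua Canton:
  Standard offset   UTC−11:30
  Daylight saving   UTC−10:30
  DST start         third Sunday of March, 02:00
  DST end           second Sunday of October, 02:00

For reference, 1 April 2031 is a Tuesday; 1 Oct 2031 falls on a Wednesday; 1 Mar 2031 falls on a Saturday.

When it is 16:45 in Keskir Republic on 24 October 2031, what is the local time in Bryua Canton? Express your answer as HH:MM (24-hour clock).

06:45

1 April 2031 is a Tuesday, so the first Sunday is April 6 and the second is April 13.
1 October 2031 is a Wednesday, so the first Sunday is October 5 and the fourth is October 26.
24 October 2031 falls between 13 April and 26 October, so daylight saving is in effect and Keskir Republic is at UTC−01:30.
16:45 Keskir Republic + 1h30m = 18:15 UTC.
1 March 2031 is a Saturday, so the first Sunday is March 2 and the third is March 16.
1 October 2031 is a Wednesday, so the first Sunday is October 5 and the second is October 12.
At the standard offset (UTC−11:30), 18:15 UTC − 11h30m = 06:45 Bryua Canton standard time.
The standard-time date in Bryua Canton, 24 October 2031, is outside the daylight-saving period (16 March – 12 October), so Bryua Canton is on standard time, UTC−11:30.
18:15 UTC − 11h30m = 06:45 Bryua Canton.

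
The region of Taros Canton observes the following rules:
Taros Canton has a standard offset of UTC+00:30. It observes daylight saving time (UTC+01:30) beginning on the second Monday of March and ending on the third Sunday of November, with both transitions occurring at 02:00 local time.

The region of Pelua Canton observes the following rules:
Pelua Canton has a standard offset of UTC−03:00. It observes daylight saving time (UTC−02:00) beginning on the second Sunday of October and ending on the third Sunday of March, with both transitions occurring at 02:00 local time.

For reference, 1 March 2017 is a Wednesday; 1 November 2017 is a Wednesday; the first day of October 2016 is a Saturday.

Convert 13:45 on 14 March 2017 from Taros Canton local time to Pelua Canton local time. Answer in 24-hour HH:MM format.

10:15

1 March 2017 is a Wednesday, so the first Monday is March 6 and the second is March 13.
1 November 2017 is a Wednesday, so the first Sunday is November 5 and the third is November 19.
14 March 2017 lies within the daylight-saving period (13 March – 19 November), so Taros Canton is on daylight time, UTC+01:30.
13:45 Taros Canton − 1h30m = 12:15 UTC.
1 October 2016 is a Saturday, so the first Sunday is October 2 and the second is October 9.
1 March 2017 is a Wednesday, so the first Sunday is March 5 and the third is March 19.
At the standard offset (UTC−03:00), 12:15 UTC − 3h = 09:15 Pelua Canton standard time.
The standard-time date in Pelua Canton, 14 March 2017, lies within the daylight-saving period (9 October 2016 – 19 March 2017), so Pelua Canton is on daylight time, UTC−02:00.
12:15 UTC − 2h = 10:15 Pelua Canton.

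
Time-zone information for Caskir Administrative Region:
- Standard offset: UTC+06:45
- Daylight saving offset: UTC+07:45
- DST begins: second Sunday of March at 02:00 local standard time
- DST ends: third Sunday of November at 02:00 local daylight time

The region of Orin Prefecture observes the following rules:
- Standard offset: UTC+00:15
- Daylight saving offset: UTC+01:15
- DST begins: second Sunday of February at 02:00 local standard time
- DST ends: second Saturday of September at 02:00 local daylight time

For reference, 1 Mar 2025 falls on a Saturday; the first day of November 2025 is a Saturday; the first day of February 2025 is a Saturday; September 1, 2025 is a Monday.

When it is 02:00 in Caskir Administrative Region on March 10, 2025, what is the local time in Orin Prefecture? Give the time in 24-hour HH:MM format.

19:30

1 March 2025 is a Saturday, so the first Sunday is March 2 and the second is March 9.
1 November 2025 is a Saturday, so the first Sunday is November 2 and the third is November 16.
March 10, 2025 falls between 9 March and 16 November, so daylight saving is in effect and Caskir Administrative Region is at UTC+07:45.
02:00 Caskir Administrative Region − 7h45m = 18:15 UTC (rolling into the previous day, 9 March 2025).
1 February 2025 is a Saturday, so the first Sunday is February 2 and the second is February 9.
1 September 2025 is a Monday, so the first Saturday is September 6 and the second is September 13.
At the standard offset (UTC+00:15), 18:15 UTC + 0h15m = 18:30 Orin Prefecture standard time.
Daylight saving runs 9 February – 13 September; the standard-time date in Orin Prefecture, March 9, 2025, is inside that window, so Orin Prefecture is at UTC+01:15.
18:15 UTC + 1h15m = 19:30 Orin Prefecture.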